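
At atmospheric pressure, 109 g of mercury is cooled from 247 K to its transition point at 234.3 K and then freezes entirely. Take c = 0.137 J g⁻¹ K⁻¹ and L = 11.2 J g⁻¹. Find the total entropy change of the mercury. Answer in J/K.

Cooling step: ΔS₁ = m c ln(T_tr/T_i) = 109 × 0.137 × ln(234.3/247) = -0.7883 J/K.
Phase change: ΔS₂ = −mL/T_tr = −109 × 11.2 / 234.3 = -5.21 J/K.
ΔS_total = (-0.7883) + (-5.21) = -6 J/K.

ΔS = -6 J/K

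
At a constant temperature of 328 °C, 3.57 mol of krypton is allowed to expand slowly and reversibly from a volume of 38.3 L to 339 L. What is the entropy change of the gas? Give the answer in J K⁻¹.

For an isothermal ideal gas ΔS_gas = nR ln(V₂/V₁) = 3.57 × 8.314 × ln(339/38.3) = 64.7 J/K.

ΔS_gas = 64.7 J/K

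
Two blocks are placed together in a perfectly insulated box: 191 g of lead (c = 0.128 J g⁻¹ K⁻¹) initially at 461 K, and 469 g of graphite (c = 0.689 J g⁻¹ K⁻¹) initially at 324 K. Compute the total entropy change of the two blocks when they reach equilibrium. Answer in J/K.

ΔS_total = 1.57 J/K

Energy balance: T_f = (m₁c₁T₁ + m₂c₂T₂)/(m₁c₁ + m₂c₂) = 333.64 K.
ΔS₁ = m₁c₁ ln(T_f/T₁) = 24.448 × ln(333.64/461) = -7.905 J/K.
ΔS₂ = m₂c₂ ln(T_f/T₂) = 323.141 × ln(333.64/324) = 9.47 J/K.
ΔS_total = -7.905 + 9.47 = 1.57 J/K.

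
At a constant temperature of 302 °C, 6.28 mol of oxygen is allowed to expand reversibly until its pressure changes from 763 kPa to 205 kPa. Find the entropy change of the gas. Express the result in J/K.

ΔS_gas = 68.6 J/K

For an isothermal ideal gas ΔS_gas = nR ln(P₁/P₂) = 6.28 × 8.314 × ln(763/205) = 68.6 J/K.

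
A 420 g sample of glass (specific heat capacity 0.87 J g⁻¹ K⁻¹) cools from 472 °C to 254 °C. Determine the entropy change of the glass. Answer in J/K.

ΔS = -126 J/K

In kelvin: T₁ = 745.15 K, T₂ = 527.15 K. ΔS = ∫dQ_rev/T = m c ln(T₂/T₁) = 420 × 0.87 × ln(527.15/745.15) = -126 J/K.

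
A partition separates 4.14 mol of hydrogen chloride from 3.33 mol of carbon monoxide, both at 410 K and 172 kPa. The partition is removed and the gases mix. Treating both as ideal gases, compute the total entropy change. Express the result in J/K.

Mole fractions: x_A = 4.14/7.47 = 0.554, x_B = 0.446.
ΔS_mix = −R(n_A ln x_A + n_B ln x_B) = −8.314 × (4.14 ln 0.554 + 3.33 ln 0.446) = 42.7 J/K.

ΔS_mix = 42.7 J/K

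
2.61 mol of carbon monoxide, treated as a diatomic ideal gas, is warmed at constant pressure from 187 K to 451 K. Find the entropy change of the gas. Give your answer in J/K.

At constant pressure, ΔS = nC_p ln(T₂/T₁) with C_p = 7R/2 = 29.1 J mol⁻¹ K⁻¹.
ΔS = 2.61 × 29.1 × ln(451/187) = 66.9 J/K.

ΔS = 66.9 J/K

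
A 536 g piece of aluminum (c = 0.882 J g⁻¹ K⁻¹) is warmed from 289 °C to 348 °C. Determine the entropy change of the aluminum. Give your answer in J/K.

In kelvin: T₁ = 562.15 K, T₂ = 621.15 K. ΔS = ∫dQ_rev/T = m c ln(T₂/T₁) = 536 × 0.882 × ln(621.15/562.15) = 47.2 J/K.

ΔS = 47.2 J/K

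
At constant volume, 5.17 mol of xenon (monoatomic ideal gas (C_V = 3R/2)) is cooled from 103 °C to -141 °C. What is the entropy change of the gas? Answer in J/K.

ΔS = -67.4 J/K

In kelvin: T₁ = 376.15 K, T₂ = 132.15 K. At constant volume, ΔS = nC_V ln(T₂/T₁) with C_V = 3R/2 = 12.47 J mol⁻¹ K⁻¹.
ΔS = 5.17 × 12.47 × ln(132.15/376.15) = -67.4 J/K.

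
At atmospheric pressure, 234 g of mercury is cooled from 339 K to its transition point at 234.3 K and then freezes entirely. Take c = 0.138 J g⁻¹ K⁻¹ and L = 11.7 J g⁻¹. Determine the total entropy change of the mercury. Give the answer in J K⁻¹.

Cooling step: ΔS₁ = m c ln(T_tr/T_i) = 234 × 0.138 × ln(234.3/339) = -11.93 J/K.
Phase change: ΔS₂ = −mL/T_tr = −234 × 11.7 / 234.3 = -11.69 J/K.
ΔS_total = (-11.93) + (-11.69) = -23.6 J/K.

ΔS = -23.6 J/K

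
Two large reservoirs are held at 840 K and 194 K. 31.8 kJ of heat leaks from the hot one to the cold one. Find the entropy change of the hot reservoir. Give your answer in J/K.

ΔS_hot = -37.9 J/K

The hot reservoir loses heat Q, so ΔS_hot = −Q/T_H = −31800/840 = -37.9 J/K.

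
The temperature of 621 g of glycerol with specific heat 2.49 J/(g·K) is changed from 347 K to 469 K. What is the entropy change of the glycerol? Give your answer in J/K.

ΔS = ∫dQ_rev/T = m c ln(T₂/T₁) = 621 × 2.49 × ln(469/347) = 466 J/K.

ΔS = 466 J/K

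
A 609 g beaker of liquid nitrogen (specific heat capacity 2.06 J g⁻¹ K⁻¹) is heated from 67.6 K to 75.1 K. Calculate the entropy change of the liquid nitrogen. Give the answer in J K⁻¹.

ΔS = 132 J/K

ΔS = ∫dQ_rev/T = m c ln(T₂/T₁) = 609 × 2.06 × ln(75.1/67.6) = 132 J/K.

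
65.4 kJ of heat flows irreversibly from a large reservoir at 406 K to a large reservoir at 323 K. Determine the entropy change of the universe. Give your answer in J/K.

ΔS_hot = −Q/T_H = −65400/406 = -161.1 J/K and ΔS_cold = +Q/T_C = 65400/323 = 202.5 J/K.
ΔS_total = -161.1 + 202.5 = 41.4 J/K, positive as the second law requires.

ΔS_total = 41.4 J/K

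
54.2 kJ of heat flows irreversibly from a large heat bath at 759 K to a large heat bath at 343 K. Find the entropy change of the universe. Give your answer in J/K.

ΔS_hot = −Q/T_H = −54200/759 = -71.41 J/K and ΔS_cold = +Q/T_C = 54200/343 = 158 J/K.
ΔS_total = -71.41 + 158 = 86.6 J/K, positive as the second law requires.

ΔS_total = 86.6 J/K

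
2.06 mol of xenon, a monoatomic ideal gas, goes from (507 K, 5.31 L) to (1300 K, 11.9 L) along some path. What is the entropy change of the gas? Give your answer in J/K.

Entropy is a state function: ΔS = nC_V ln(T₂/T₁) + nR ln(V₂/V₁), with C_V = 3R/2 = 12.47 J mol⁻¹ K⁻¹ for a monoatomic ideal gas.
ΔS = 2.06 × [12.47 × ln(1300/507) + 8.314 × ln(11.9/5.31)] = 38 J/K.

ΔS = 38 J/K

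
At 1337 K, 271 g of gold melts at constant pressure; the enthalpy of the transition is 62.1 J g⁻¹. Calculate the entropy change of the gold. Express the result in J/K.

ΔS = 12.6 J/K

Heat absorbed by the substance: Q = mL = 271 × 62.1 = 16829.1 J.
At constant T, ΔS = Q_rev/T = 16829.1 / 1337 = 12.6 J/K.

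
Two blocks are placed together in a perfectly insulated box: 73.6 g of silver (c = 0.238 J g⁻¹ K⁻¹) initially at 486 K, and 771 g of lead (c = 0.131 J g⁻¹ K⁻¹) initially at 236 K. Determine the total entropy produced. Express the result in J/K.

ΔS_total = 4.59 J/K

Energy balance: T_f = (m₁c₁T₁ + m₂c₂T₂)/(m₁c₁ + m₂c₂) = 272.95 K.
ΔS₁ = m₁c₁ ln(T_f/T₁) = 17.5168 × ln(272.95/486) = -10.106 J/K.
ΔS₂ = m₂c₂ ln(T_f/T₂) = 101.001 × ln(272.95/236) = 14.691 J/K.
ΔS_total = -10.106 + 14.691 = 4.59 J/K.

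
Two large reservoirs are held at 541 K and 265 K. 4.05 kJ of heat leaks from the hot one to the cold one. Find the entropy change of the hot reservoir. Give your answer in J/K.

ΔS_hot = -7.49 J/K

The hot reservoir loses heat Q, so ΔS_hot = −Q/T_H = −4050/541 = -7.49 J/K.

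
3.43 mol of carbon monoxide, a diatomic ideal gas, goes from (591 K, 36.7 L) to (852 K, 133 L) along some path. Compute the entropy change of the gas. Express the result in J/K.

Entropy is a state function: ΔS = nC_V ln(T₂/T₁) + nR ln(V₂/V₁), with C_V = 5R/2 = 20.79 J mol⁻¹ K⁻¹ for a diatomic ideal gas.
ΔS = 3.43 × [20.79 × ln(852/591) + 8.314 × ln(133/36.7)] = 62.8 J/K.

ΔS = 62.8 J/K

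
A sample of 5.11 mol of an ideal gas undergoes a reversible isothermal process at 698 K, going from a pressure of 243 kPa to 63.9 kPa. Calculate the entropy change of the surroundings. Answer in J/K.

ΔS_surr = -56.7 J/K

For an isothermal ideal gas ΔS_gas = nR ln(P₁/P₂) = 5.11 × 8.314 × ln(243/63.9) = 56.7 J/K.
The process is reversible, so ΔS_surr = −ΔS_gas = -56.7 J/K and ΔS_universe = 0.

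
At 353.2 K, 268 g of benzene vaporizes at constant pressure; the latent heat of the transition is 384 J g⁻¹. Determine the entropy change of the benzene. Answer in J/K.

ΔS = 291 J/K

Heat absorbed by the substance: Q = mL = 268 × 384 = 102912 J.
At constant T, ΔS = Q_rev/T = 102912 / 353.2 = 291 J/K.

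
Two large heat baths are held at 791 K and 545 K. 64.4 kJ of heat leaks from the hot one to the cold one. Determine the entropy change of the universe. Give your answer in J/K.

ΔS_total = 36.7 J/K

ΔS_hot = −Q/T_H = −64400/791 = -81.4159 J/K and ΔS_cold = +Q/T_C = 64400/545 = 118.165 J/K.
ΔS_total = -81.4159 + 118.165 = 36.7 J/K, positive as the second law requires.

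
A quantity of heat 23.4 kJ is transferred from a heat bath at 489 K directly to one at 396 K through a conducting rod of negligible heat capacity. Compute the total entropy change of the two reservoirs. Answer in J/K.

ΔS_total = 11.2 J/K

ΔS_hot = −Q/T_H = −23400/489 = -47.85 J/K and ΔS_cold = +Q/T_C = 23400/396 = 59.09 J/K.
ΔS_total = -47.85 + 59.09 = 11.2 J/K, positive as the second law requires.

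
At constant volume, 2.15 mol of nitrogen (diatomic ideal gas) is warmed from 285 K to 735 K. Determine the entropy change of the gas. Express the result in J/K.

At constant volume, ΔS = nC_V ln(T₂/T₁) with C_V = 5R/2 = 20.79 J mol⁻¹ K⁻¹.
ΔS = 2.15 × 20.79 × ln(735/285) = 42.3 J/K.

ΔS = 42.3 J/K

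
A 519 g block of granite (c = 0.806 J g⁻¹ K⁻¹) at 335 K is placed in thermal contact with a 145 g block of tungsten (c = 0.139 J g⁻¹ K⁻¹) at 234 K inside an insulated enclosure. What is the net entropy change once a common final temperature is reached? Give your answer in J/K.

Energy balance: T_f = (m₁c₁T₁ + m₂c₂T₂)/(m₁c₁ + m₂c₂) = 330.36 K.
ΔS₁ = m₁c₁ ln(T_f/T₁) = 418.314 × ln(330.36/335) = -5.838 J/K.
ΔS₂ = m₂c₂ ln(T_f/T₂) = 20.155 × ln(330.36/234) = 6.951 J/K.
ΔS_total = -5.838 + 6.951 = 1.11 J/K.

ΔS_total = 1.11 J/K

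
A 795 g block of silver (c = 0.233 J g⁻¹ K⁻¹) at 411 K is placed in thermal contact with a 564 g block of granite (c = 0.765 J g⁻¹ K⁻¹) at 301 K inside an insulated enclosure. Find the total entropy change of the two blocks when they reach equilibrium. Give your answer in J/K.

Energy balance: T_f = (m₁c₁T₁ + m₂c₂T₂)/(m₁c₁ + m₂c₂) = 334.04 K.
ΔS₁ = m₁c₁ ln(T_f/T₁) = 185.235 × ln(334.04/411) = -38.41 J/K.
ΔS₂ = m₂c₂ ln(T_f/T₂) = 431.46 × ln(334.04/301) = 44.94 J/K.
ΔS_total = -38.41 + 44.94 = 6.53 J/K.

ΔS_total = 6.53 J/K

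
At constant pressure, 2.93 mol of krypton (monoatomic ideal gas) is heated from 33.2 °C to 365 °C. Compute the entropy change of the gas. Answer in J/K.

ΔS = 44.7 J/K

In kelvin: T₁ = 306.35 K, T₂ = 638.15 K. At constant pressure, ΔS = nC_p ln(T₂/T₁) with C_p = 5R/2 = 20.79 J mol⁻¹ K⁻¹.
ΔS = 2.93 × 20.79 × ln(638.15/306.35) = 44.7 J/K.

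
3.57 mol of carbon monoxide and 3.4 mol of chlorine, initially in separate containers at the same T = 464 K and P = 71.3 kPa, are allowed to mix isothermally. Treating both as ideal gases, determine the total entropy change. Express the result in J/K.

ΔS_mix = 40.1 J/K

Mole fractions: x_A = 3.57/6.97 = 0.512, x_B = 0.488.
ΔS_mix = −R(n_A ln x_A + n_B ln x_B) = −8.314 × (3.57 ln 0.512 + 3.4 ln 0.488) = 40.1 J/K.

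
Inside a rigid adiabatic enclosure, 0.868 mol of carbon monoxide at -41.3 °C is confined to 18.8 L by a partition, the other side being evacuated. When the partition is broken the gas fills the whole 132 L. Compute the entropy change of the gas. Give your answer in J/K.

For an ideal gas in free expansion Q = 0 and W = 0, so T is unchanged.
Entropy is a state function; using a reversible isothermal path, ΔS_gas = nR ln(V₂/V₁) = 0.868 × 8.314 × ln(132/18.8) = 14.1 J/K.

ΔS_gas = 14.1 J/K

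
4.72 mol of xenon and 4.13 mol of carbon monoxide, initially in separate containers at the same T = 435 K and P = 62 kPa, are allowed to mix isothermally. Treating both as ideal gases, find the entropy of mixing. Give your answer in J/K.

ΔS_mix = 50.8 J/K

Mole fractions: x_A = 4.72/8.85 = 0.533, x_B = 0.467.
ΔS_mix = −R(n_A ln x_A + n_B ln x_B) = −8.314 × (4.72 ln 0.533 + 4.13 ln 0.467) = 50.8 J/K.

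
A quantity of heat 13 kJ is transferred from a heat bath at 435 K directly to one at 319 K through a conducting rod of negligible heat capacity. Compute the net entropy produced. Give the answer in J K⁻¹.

ΔS_hot = −Q/T_H = −13000/435 = -29.89 J/K and ΔS_cold = +Q/T_C = 13000/319 = 40.75 J/K.
ΔS_total = -29.89 + 40.75 = 10.9 J/K, positive as the second law requires.

ΔS_total = 10.9 J/K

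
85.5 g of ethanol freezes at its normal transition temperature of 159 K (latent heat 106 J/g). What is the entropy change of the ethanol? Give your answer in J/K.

ΔS = -57 J/K

Heat released by the substance: Q = −mL = −85.5 × 106 = −9063 J.
At constant T, ΔS = Q_rev/T = −9063 / 159 = -57 J/K.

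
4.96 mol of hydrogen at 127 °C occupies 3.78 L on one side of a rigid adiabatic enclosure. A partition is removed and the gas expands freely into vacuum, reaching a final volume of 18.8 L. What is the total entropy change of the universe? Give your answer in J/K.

For an ideal gas in free expansion Q = 0 and W = 0, so T is unchanged.
Entropy is a state function; using a reversible isothermal path, ΔS_gas = nR ln(V₂/V₁) = 4.96 × 8.314 × ln(18.8/3.78) = 66.2 J/K.
The insulated surroundings exchange no heat, so ΔS_surr = 0 and ΔS_universe = ΔS_gas.

ΔS_universe = 66.2 J/K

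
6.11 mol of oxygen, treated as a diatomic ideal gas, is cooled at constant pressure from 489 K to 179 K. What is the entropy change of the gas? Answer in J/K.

At constant pressure, ΔS = nC_p ln(T₂/T₁) with C_p = 7R/2 = 29.1 J mol⁻¹ K⁻¹.
ΔS = 6.11 × 29.1 × ln(179/489) = -179 J/K.

ΔS = -179 J/K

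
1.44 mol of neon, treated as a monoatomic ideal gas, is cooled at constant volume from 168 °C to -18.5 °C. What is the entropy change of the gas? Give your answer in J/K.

ΔS = -9.87 J/K

In kelvin: T₁ = 441.15 K, T₂ = 254.65 K. At constant volume, ΔS = nC_V ln(T₂/T₁) with C_V = 3R/2 = 12.47 J mol⁻¹ K⁻¹.
ΔS = 1.44 × 12.47 × ln(254.65/441.15) = -9.87 J/K.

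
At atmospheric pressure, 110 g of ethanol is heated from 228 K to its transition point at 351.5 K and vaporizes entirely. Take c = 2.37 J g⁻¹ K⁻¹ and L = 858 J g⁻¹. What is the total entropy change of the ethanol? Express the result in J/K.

ΔS = 381 J/K

Warming step: ΔS₁ = m c ln(T_tr/T_i) = 110 × 2.37 × ln(351.5/228) = 112.8 J/K.
Phase change: ΔS₂ = +mL/T_tr = 110 × 858 / 351.5 = 268.5 J/K.
ΔS_total = (112.8) + (268.5) = 381 J/K.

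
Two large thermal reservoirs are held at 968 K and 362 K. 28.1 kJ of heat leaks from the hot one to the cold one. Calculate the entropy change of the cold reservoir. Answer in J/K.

ΔS_cold = 77.6 J/K

The cold reservoir gains heat Q, so ΔS_cold = +Q/T_C = 28100/362 = 77.6 J/K.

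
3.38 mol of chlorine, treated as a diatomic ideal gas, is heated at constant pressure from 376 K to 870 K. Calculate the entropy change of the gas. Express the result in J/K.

ΔS = 82.5 J/K

At constant pressure, ΔS = nC_p ln(T₂/T₁) with C_p = 7R/2 = 29.1 J mol⁻¹ K⁻¹.
ΔS = 3.38 × 29.1 × ln(870/376) = 82.5 J/K.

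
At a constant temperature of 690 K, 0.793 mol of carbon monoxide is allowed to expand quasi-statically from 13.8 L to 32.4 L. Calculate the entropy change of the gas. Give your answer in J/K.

For an isothermal ideal gas ΔS_gas = nR ln(V₂/V₁) = 0.793 × 8.314 × ln(32.4/13.8) = 5.63 J/K.

ΔS_gas = 5.63 J/K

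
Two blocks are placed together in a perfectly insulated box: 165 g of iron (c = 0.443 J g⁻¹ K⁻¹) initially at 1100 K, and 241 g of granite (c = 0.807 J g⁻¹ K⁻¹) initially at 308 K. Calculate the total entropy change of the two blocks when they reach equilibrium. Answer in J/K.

ΔS_total = 49.3 J/K

Energy balance: T_f = (m₁c₁T₁ + m₂c₂T₂)/(m₁c₁ + m₂c₂) = 524.35 K.
ΔS₁ = m₁c₁ ln(T_f/T₁) = 73.095 × ln(524.35/1100) = -54.16 J/K.
ΔS₂ = m₂c₂ ln(T_f/T₂) = 194.487 × ln(524.35/308) = 103.5 J/K.
ΔS_total = -54.16 + 103.5 = 49.3 J/K.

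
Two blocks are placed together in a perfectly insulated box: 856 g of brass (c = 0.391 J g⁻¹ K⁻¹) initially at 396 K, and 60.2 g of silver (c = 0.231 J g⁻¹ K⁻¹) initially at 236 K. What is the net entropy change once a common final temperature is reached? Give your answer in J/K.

ΔS_total = 1.53 J/K

Energy balance: T_f = (m₁c₁T₁ + m₂c₂T₂)/(m₁c₁ + m₂c₂) = 389.62 K.
ΔS₁ = m₁c₁ ln(T_f/T₁) = 334.696 × ln(389.62/396) = -5.438 J/K.
ΔS₂ = m₂c₂ ln(T_f/T₂) = 13.9062 × ln(389.62/236) = 6.972 J/K.
ΔS_total = -5.438 + 6.972 = 1.53 J/K.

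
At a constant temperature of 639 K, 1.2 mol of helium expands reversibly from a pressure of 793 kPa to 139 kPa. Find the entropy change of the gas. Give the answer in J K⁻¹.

ΔS_gas = 17.4 J/K

For an isothermal ideal gas ΔS_gas = nR ln(P₁/P₂) = 1.2 × 8.314 × ln(793/139) = 17.4 J/K.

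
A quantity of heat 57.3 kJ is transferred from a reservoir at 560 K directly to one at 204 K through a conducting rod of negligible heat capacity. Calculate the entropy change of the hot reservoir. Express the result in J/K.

ΔS_hot = -102 J/K

The hot reservoir loses heat Q, so ΔS_hot = −Q/T_H = −57300/560 = -102 J/K.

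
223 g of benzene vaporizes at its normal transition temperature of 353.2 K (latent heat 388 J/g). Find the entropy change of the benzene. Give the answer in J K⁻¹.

Heat absorbed by the substance: Q = mL = 223 × 388 = 86524 J.
At constant T, ΔS = Q_rev/T = 86524 / 353.2 = 245 J/K.

ΔS = 245 J/K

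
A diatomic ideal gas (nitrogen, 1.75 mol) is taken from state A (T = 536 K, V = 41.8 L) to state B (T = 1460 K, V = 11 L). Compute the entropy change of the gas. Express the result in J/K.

ΔS = 17 J/K

Entropy is a state function: ΔS = nC_V ln(T₂/T₁) + nR ln(V₂/V₁), with C_V = 5R/2 = 20.79 J mol⁻¹ K⁻¹ for a diatomic ideal gas.
ΔS = 1.75 × [20.79 × ln(1460/536) + 8.314 × ln(11/41.8)] = 17 J/K.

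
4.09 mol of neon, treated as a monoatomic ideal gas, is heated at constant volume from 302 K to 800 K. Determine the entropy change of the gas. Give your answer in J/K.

ΔS = 49.7 J/K

At constant volume, ΔS = nC_V ln(T₂/T₁) with C_V = 3R/2 = 12.47 J mol⁻¹ K⁻¹.
ΔS = 4.09 × 12.47 × ln(800/302) = 49.7 J/K.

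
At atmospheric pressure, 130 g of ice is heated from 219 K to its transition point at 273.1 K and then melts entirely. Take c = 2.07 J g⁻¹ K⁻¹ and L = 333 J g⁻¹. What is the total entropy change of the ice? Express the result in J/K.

ΔS = 218 J/K

Warming step: ΔS₁ = m c ln(T_tr/T_i) = 130 × 2.07 × ln(273.1/219) = 59.41 J/K.
Phase change: ΔS₂ = +mL/T_tr = 130 × 333 / 273.1 = 158.5 J/K.
ΔS_total = (59.41) + (158.5) = 218 J/K.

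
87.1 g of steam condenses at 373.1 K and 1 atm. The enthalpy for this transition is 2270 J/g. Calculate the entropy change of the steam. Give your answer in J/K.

Heat released by the substance: Q = −mL = −87.1 × 2270 = −197717 J.
At constant T, ΔS = Q_rev/T = −197717 / 373.1 = -530 J/K.

ΔS = -530 J/K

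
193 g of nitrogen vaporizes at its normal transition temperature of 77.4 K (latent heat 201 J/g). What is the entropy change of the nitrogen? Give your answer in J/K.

ΔS = 501 J/K

Heat absorbed by the substance: Q = mL = 193 × 201 = 38793 J.
At constant T, ΔS = Q_rev/T = 38793 / 77.4 = 501 J/K.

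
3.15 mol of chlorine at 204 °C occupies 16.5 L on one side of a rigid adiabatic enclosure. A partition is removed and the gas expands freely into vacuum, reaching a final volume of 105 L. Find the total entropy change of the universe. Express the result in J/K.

ΔS_universe = 48.5 J/K

For an ideal gas in free expansion Q = 0 and W = 0, so T is unchanged.
Entropy is a state function; using a reversible isothermal path, ΔS_gas = nR ln(V₂/V₁) = 3.15 × 8.314 × ln(105/16.5) = 48.5 J/K.
The insulated surroundings exchange no heat, so ΔS_surr = 0 and ΔS_universe = ΔS_gas.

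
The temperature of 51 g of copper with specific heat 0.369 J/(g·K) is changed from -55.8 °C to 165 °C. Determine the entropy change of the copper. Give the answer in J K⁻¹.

In kelvin: T₁ = 217.35 K, T₂ = 438.15 K. ΔS = ∫dQ_rev/T = m c ln(T₂/T₁) = 51 × 0.369 × ln(438.15/217.35) = 13.2 J/K.

ΔS = 13.2 J/K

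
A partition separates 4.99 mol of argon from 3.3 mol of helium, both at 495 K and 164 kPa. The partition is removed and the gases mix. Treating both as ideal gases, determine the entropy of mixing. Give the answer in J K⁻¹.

Mole fractions: x_A = 4.99/8.29 = 0.602, x_B = 0.398.
ΔS_mix = −R(n_A ln x_A + n_B ln x_B) = −8.314 × (4.99 ln 0.602 + 3.3 ln 0.398) = 46.3 J/K.

ΔS_mix = 46.3 J/K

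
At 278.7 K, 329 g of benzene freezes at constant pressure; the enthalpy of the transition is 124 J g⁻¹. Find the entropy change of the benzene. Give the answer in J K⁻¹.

Heat released by the substance: Q = −mL = −329 × 124 = −40796 J.
At constant T, ΔS = Q_rev/T = −40796 / 278.7 = -146 J/K.

ΔS = -146 J/K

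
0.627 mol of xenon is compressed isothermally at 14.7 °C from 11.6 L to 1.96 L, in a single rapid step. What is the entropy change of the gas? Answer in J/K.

Entropy is a state function, so ΔS_gas depends only on the end states.
For an isothermal ideal gas ΔS_gas = nR ln(V₂/V₁) = 0.627 × 8.314 × ln(1.96/11.6) = -9.27 J/K.

ΔS_gas = -9.27 J/K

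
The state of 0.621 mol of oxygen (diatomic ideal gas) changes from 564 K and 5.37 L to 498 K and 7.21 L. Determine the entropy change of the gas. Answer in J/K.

ΔS = -0.0852 J/K

Entropy is a state function: ΔS = nC_V ln(T₂/T₁) + nR ln(V₂/V₁), with C_V = 5R/2 = 20.79 J mol⁻¹ K⁻¹ for a diatomic ideal gas.
ΔS = 0.621 × [20.79 × ln(498/564) + 8.314 × ln(7.21/5.37)] = -0.0852 J/K.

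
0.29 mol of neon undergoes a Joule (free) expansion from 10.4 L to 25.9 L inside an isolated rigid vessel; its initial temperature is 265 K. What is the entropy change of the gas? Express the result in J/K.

For an ideal gas in free expansion Q = 0 and W = 0, so T is unchanged.
Entropy is a state function; using a reversible isothermal path, ΔS_gas = nR ln(V₂/V₁) = 0.29 × 8.314 × ln(25.9/10.4) = 2.2 J/K.

ΔS_gas = 2.2 J/K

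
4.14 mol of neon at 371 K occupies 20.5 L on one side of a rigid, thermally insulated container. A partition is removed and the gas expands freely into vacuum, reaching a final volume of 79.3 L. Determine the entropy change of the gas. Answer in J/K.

No heat is exchanged and no work is done, so the ideal-gas temperature stays constant.
Entropy is a state function; using a reversible isothermal path, ΔS_gas = nR ln(V₂/V₁) = 4.14 × 8.314 × ln(79.3/20.5) = 46.6 J/K.

ΔS_gas = 46.6 J/K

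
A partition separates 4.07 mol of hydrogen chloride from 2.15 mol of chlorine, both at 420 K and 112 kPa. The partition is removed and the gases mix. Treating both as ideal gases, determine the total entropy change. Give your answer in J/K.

Mole fractions: x_A = 4.07/6.22 = 0.654, x_B = 0.346.
ΔS_mix = −R(n_A ln x_A + n_B ln x_B) = −8.314 × (4.07 ln 0.654 + 2.15 ln 0.346) = 33.3 J/K.

ΔS_mix = 33.3 J/K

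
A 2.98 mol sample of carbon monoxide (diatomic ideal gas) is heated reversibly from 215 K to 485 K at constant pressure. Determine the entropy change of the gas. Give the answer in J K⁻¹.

ΔS = 70.5 J/K

At constant pressure, ΔS = nC_p ln(T₂/T₁) with C_p = 7R/2 = 29.1 J mol⁻¹ K⁻¹.
ΔS = 2.98 × 29.1 × ln(485/215) = 70.5 J/K.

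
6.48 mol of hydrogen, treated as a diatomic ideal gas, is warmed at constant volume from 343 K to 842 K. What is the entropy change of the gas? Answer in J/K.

ΔS = 121 J/K

At constant volume, ΔS = nC_V ln(T₂/T₁) with C_V = 5R/2 = 20.79 J mol⁻¹ K⁻¹.
ΔS = 6.48 × 20.79 × ln(842/343) = 121 J/K.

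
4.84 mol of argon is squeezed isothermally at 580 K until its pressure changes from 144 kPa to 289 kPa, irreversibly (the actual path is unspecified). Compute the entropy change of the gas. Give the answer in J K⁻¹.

ΔS_gas = -28 J/K

Entropy is a state function, so ΔS_gas depends only on the end states.
For an isothermal ideal gas ΔS_gas = nR ln(P₁/P₂) = 4.84 × 8.314 × ln(144/289) = -28 J/K.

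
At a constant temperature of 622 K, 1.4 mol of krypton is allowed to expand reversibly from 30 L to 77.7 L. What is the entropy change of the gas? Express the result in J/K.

For an isothermal ideal gas ΔS_gas = nR ln(V₂/V₁) = 1.4 × 8.314 × ln(77.7/30) = 11.1 J/K.

ΔS_gas = 11.1 J/K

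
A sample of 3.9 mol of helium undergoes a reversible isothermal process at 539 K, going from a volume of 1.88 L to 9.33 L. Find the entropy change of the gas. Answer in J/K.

ΔS_gas = 51.9 J/K

For an isothermal ideal gas ΔS_gas = nR ln(V₂/V₁) = 3.9 × 8.314 × ln(9.33/1.88) = 51.9 J/K.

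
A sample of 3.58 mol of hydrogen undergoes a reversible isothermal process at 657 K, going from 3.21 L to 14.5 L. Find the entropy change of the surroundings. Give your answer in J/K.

For an isothermal ideal gas ΔS_gas = nR ln(V₂/V₁) = 3.58 × 8.314 × ln(14.5/3.21) = 44.9 J/K.
The process is reversible, so ΔS_surr = −ΔS_gas = -44.9 J/K and ΔS_universe = 0.

ΔS_surr = -44.9 J/K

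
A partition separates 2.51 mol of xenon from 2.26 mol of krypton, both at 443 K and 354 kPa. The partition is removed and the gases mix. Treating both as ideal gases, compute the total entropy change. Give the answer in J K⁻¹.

Mole fractions: x_A = 2.51/4.77 = 0.526, x_B = 0.474.
ΔS_mix = −R(n_A ln x_A + n_B ln x_B) = −8.314 × (2.51 ln 0.526 + 2.26 ln 0.474) = 27.4 J/K.

ΔS_mix = 27.4 J/K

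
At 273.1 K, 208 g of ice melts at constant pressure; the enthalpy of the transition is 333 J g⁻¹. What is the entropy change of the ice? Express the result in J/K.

Heat absorbed by the substance: Q = mL = 208 × 333 = 69264 J.
At constant T, ΔS = Q_rev/T = 69264 / 273.1 = 254 J/K.

ΔS = 254 J/K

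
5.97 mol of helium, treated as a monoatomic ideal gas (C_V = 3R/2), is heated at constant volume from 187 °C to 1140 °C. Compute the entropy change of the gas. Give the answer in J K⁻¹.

ΔS = 83.5 J/K

In kelvin: T₁ = 460.15 K, T₂ = 1413.15 K. At constant volume, ΔS = nC_V ln(T₂/T₁) with C_V = 3R/2 = 12.47 J mol⁻¹ K⁻¹.
ΔS = 5.97 × 12.47 × ln(1413.15/460.15) = 83.5 J/K.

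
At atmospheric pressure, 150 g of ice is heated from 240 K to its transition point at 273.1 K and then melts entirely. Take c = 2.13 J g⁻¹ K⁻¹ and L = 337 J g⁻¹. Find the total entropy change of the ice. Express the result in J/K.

Warming step: ΔS₁ = m c ln(T_tr/T_i) = 150 × 2.13 × ln(273.1/240) = 41.28 J/K.
Phase change: ΔS₂ = +mL/T_tr = 150 × 337 / 273.1 = 185.1 J/K.
ΔS_total = (41.28) + (185.1) = 226 J/K.

ΔS = 226 J/K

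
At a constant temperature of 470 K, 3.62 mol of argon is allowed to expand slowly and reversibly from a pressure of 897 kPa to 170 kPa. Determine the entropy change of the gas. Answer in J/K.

ΔS_gas = 50.1 J/K

For an isothermal ideal gas ΔS_gas = nR ln(P₁/P₂) = 3.62 × 8.314 × ln(897/170) = 50.1 J/K.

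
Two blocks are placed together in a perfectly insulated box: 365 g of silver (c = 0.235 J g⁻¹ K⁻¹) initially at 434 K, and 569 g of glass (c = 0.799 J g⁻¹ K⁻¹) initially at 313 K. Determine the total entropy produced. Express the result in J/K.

Energy balance: T_f = (m₁c₁T₁ + m₂c₂T₂)/(m₁c₁ + m₂c₂) = 332.21 K.
ΔS₁ = m₁c₁ ln(T_f/T₁) = 85.775 × ln(332.21/434) = -22.927 J/K.
ΔS₂ = m₂c₂ ln(T_f/T₂) = 454.631 × ln(332.21/313) = 27.074 J/K.
ΔS_total = -22.927 + 27.074 = 4.15 J/K.

ΔS_total = 4.15 J/K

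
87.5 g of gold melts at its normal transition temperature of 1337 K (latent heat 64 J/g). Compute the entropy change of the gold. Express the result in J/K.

Heat absorbed by the substance: Q = mL = 87.5 × 64 = 5600 J.
At constant T, ΔS = Q_rev/T = 5600 / 1337 = 4.19 J/K.

ΔS = 4.19 J/K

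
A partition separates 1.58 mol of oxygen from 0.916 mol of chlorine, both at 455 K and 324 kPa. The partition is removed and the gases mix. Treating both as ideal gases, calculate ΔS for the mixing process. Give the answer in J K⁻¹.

ΔS_mix = 13.6 J/K

Mole fractions: x_A = 1.58/2.5 = 0.633, x_B = 0.367.
ΔS_mix = −R(n_A ln x_A + n_B ln x_B) = −8.314 × (1.58 ln 0.633 + 0.916 ln 0.367) = 13.6 J/K.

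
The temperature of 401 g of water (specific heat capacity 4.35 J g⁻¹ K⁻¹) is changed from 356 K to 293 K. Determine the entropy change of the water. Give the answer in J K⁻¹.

ΔS = ∫dQ_rev/T = m c ln(T₂/T₁) = 401 × 4.35 × ln(293/356) = -340 J/K.

ΔS = -340 J/K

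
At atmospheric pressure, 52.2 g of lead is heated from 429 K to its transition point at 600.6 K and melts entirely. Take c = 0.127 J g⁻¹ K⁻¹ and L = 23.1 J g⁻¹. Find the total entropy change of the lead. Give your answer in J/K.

Warming step: ΔS₁ = m c ln(T_tr/T_i) = 52.2 × 0.127 × ln(600.6/429) = 2.231 J/K.
Phase change: ΔS₂ = +mL/T_tr = 52.2 × 23.1 / 600.6 = 2.008 J/K.
ΔS_total = (2.231) + (2.008) = 4.24 J/K.

ΔS = 4.24 J/K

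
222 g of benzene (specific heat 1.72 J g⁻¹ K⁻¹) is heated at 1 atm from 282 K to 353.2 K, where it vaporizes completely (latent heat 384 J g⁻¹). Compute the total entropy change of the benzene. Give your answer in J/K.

ΔS = 327 J/K

Warming step: ΔS₁ = m c ln(T_tr/T_i) = 222 × 1.72 × ln(353.2/282) = 85.96 J/K.
Phase change: ΔS₂ = +mL/T_tr = 222 × 384 / 353.2 = 241.4 J/K.
ΔS_total = (85.96) + (241.4) = 327 J/K.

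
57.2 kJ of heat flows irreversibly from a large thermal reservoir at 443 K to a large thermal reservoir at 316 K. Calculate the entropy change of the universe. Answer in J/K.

ΔS_total = 51.9 J/K

ΔS_hot = −Q/T_H = −57200/443 = -129.1 J/K and ΔS_cold = +Q/T_C = 57200/316 = 181 J/K.
ΔS_total = -129.1 + 181 = 51.9 J/K, positive as the second law requires.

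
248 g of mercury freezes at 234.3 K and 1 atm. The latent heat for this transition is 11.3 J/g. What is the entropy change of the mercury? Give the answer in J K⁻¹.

ΔS = -12 J/K

Heat released by the substance: Q = −mL = −248 × 11.3 = −2802.4 J.
At constant T, ΔS = Q_rev/T = −2802.4 / 234.3 = -12 J/K.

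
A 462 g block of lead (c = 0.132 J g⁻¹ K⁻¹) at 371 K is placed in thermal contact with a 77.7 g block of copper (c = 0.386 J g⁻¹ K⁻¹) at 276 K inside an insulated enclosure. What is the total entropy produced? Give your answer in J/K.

Energy balance: T_f = (m₁c₁T₁ + m₂c₂T₂)/(m₁c₁ + m₂c₂) = 339.68 K.
ΔS₁ = m₁c₁ ln(T_f/T₁) = 60.984 × ln(339.68/371) = -5.3784 J/K.
ΔS₂ = m₂c₂ ln(T_f/T₂) = 29.9922 × ln(339.68/276) = 6.2266 J/K.
ΔS_total = -5.3784 + 6.2266 = 0.848 J/K.

ΔS_total = 0.848 J/K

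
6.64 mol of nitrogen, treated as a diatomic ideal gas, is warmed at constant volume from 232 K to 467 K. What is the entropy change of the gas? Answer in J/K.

At constant volume, ΔS = nC_V ln(T₂/T₁) with C_V = 5R/2 = 20.79 J mol⁻¹ K⁻¹.
ΔS = 6.64 × 20.79 × ln(467/232) = 96.6 J/K.

ΔS = 96.6 J/K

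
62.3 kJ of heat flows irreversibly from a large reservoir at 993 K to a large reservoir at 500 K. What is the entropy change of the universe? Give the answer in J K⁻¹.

ΔS_total = 61.9 J/K

ΔS_hot = −Q/T_H = −62300/993 = -62.74 J/K and ΔS_cold = +Q/T_C = 62300/500 = 124.6 J/K.
ΔS_total = -62.74 + 124.6 = 61.9 J/K, positive as the second law requires.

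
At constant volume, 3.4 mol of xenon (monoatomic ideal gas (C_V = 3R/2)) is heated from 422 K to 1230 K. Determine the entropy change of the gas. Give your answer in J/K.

ΔS = 45.4 J/K

At constant volume, ΔS = nC_V ln(T₂/T₁) with C_V = 3R/2 = 12.47 J mol⁻¹ K⁻¹.
ΔS = 3.4 × 12.47 × ln(1230/422) = 45.4 J/K.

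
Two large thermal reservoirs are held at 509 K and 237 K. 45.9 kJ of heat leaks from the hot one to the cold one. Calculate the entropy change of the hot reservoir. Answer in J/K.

ΔS_hot = -90.2 J/K

The hot reservoir loses heat Q, so ΔS_hot = −Q/T_H = −45900/509 = -90.2 J/K.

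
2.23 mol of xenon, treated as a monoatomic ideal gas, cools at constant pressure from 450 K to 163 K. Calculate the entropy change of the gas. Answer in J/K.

ΔS = -47.1 J/K

At constant pressure, ΔS = nC_p ln(T₂/T₁) with C_p = 5R/2 = 20.79 J mol⁻¹ K⁻¹.
ΔS = 2.23 × 20.79 × ln(163/450) = -47.1 J/K.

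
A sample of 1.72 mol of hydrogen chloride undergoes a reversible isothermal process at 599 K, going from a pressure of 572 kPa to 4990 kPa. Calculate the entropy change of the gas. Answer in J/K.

ΔS_gas = -31 J/K

For an isothermal ideal gas ΔS_gas = nR ln(P₁/P₂) = 1.72 × 8.314 × ln(572/4990) = -31 J/K.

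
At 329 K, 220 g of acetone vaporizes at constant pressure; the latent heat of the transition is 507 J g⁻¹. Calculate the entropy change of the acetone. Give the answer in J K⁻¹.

Heat absorbed by the substance: Q = mL = 220 × 507 = 111540 J.
At constant T, ΔS = Q_rev/T = 111540 / 329 = 339 J/K.

ΔS = 339 J/K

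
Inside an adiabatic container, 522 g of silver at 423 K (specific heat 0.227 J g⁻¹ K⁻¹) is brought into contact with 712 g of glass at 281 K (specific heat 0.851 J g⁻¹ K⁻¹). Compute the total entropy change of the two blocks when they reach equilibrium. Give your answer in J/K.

ΔS_total = 9.07 J/K

Energy balance: T_f = (m₁c₁T₁ + m₂c₂T₂)/(m₁c₁ + m₂c₂) = 304.23 K.
ΔS₁ = m₁c₁ ln(T_f/T₁) = 118.494 × ln(304.23/423) = -39.055 J/K.
ΔS₂ = m₂c₂ ln(T_f/T₂) = 605.912 × ln(304.23/281) = 48.122 J/K.
ΔS_total = -39.055 + 48.122 = 9.07 J/K.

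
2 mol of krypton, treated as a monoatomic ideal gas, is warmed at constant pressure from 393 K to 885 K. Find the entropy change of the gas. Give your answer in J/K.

ΔS = 33.7 J/K

At constant pressure, ΔS = nC_p ln(T₂/T₁) with C_p = 5R/2 = 20.79 J mol⁻¹ K⁻¹.
ΔS = 2 × 20.79 × ln(885/393) = 33.7 J/K.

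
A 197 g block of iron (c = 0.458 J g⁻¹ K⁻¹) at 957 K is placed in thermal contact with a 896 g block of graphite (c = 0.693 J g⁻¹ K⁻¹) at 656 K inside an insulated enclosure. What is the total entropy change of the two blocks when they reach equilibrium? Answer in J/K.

ΔS_total = 6.17 J/K

Energy balance: T_f = (m₁c₁T₁ + m₂c₂T₂)/(m₁c₁ + m₂c₂) = 694.19 K.
ΔS₁ = m₁c₁ ln(T_f/T₁) = 90.226 × ln(694.19/957) = -28.968 J/K.
ΔS₂ = m₂c₂ ln(T_f/T₂) = 620.928 × ln(694.19/656) = 35.134 J/K.
ΔS_total = -28.968 + 35.134 = 6.17 J/K.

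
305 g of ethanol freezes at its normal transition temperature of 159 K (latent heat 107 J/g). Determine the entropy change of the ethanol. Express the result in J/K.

ΔS = -205 J/K

Heat released by the substance: Q = −mL = −305 × 107 = −32635 J.
At constant T, ΔS = Q_rev/T = −32635 / 159 = -205 J/K.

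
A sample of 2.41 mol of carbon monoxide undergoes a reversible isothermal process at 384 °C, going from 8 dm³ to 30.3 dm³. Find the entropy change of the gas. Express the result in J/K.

For an isothermal ideal gas ΔS_gas = nR ln(V₂/V₁) = 2.41 × 8.314 × ln(30.3/8) = 26.7 J/K.

ΔS_gas = 26.7 J/K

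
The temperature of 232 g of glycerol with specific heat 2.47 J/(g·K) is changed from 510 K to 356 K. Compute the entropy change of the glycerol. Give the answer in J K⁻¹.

ΔS = ∫dQ_rev/T = m c ln(T₂/T₁) = 232 × 2.47 × ln(356/510) = -206 J/K.

ΔS = -206 J/K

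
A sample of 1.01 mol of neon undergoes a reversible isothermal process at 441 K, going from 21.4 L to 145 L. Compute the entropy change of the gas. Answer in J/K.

For an isothermal ideal gas ΔS_gas = nR ln(V₂/V₁) = 1.01 × 8.314 × ln(145/21.4) = 16.1 J/K.

ΔS_gas = 16.1 J/K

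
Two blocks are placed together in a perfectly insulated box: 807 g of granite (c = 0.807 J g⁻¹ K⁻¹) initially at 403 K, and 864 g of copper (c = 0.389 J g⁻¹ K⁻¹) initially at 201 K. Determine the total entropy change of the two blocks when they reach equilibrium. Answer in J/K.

Energy balance: T_f = (m₁c₁T₁ + m₂c₂T₂)/(m₁c₁ + m₂c₂) = 334.24 K.
ΔS₁ = m₁c₁ ln(T_f/T₁) = 651.249 × ln(334.24/403) = -121.8 J/K.
ΔS₂ = m₂c₂ ln(T_f/T₂) = 336.096 × ln(334.24/201) = 170.9 J/K.
ΔS_total = -121.8 + 170.9 = 49.1 J/K.

ΔS_total = 49.1 J/K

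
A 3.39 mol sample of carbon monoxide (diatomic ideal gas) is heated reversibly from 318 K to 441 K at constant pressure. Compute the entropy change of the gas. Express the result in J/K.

ΔS = 32.3 J/K

At constant pressure, ΔS = nC_p ln(T₂/T₁) with C_p = 7R/2 = 29.1 J mol⁻¹ K⁻¹.
ΔS = 3.39 × 29.1 × ln(441/318) = 32.3 J/K.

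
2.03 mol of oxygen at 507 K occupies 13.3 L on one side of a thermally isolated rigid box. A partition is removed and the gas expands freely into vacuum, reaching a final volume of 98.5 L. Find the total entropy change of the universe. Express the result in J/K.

No heat is exchanged and no work is done, so the ideal-gas temperature stays constant.
Entropy is a state function; using a reversible isothermal path, ΔS_gas = nR ln(V₂/V₁) = 2.03 × 8.314 × ln(98.5/13.3) = 33.8 J/K.
The insulated surroundings exchange no heat, so ΔS_surr = 0 and ΔS_universe = ΔS_gas.

ΔS_universe = 33.8 J/K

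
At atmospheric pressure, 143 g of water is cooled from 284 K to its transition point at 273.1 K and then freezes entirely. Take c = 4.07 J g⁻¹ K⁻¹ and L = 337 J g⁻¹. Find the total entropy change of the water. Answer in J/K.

ΔS = -199 J/K

Cooling step: ΔS₁ = m c ln(T_tr/T_i) = 143 × 4.07 × ln(273.1/284) = -22.78 J/K.
Phase change: ΔS₂ = −mL/T_tr = −143 × 337 / 273.1 = -176.5 J/K.
ΔS_total = (-22.78) + (-176.5) = -199 J/K.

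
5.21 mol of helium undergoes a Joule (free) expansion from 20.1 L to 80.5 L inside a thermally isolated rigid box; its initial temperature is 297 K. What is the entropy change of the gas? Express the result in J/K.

For an ideal gas in free expansion Q = 0 and W = 0, so T is unchanged.
Entropy is a state function; using a reversible isothermal path, ΔS_gas = nR ln(V₂/V₁) = 5.21 × 8.314 × ln(80.5/20.1) = 60.1 J/K.

ΔS_gas = 60.1 J/K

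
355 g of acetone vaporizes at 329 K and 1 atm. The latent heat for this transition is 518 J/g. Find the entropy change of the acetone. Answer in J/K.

Heat absorbed by the substance: Q = mL = 355 × 518 = 183890 J.
At constant T, ΔS = Q_rev/T = 183890 / 329 = 559 J/K.

ΔS = 559 J/K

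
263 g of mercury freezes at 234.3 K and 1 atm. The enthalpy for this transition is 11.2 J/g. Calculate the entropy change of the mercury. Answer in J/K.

Heat released by the substance: Q = −mL = −263 × 11.2 = −2945.6 J.
At constant T, ΔS = Q_rev/T = −2945.6 / 234.3 = -12.6 J/K.

ΔS = -12.6 J/K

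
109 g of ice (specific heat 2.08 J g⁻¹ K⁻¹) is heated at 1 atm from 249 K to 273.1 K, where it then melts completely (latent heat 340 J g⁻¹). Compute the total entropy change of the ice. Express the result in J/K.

ΔS = 157 J/K

Warming step: ΔS₁ = m c ln(T_tr/T_i) = 109 × 2.08 × ln(273.1/249) = 20.95 J/K.
Phase change: ΔS₂ = +mL/T_tr = 109 × 340 / 273.1 = 135.7 J/K.
ΔS_total = (20.95) + (135.7) = 157 J/K.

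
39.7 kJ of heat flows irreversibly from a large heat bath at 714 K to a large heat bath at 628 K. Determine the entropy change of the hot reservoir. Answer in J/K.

ΔS_hot = -55.6 J/K

The hot reservoir loses heat Q, so ΔS_hot = −Q/T_H = −39700/714 = -55.6 J/K.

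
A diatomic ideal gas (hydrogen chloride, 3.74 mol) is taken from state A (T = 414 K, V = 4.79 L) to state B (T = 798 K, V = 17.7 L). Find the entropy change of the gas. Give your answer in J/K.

ΔS = 91.7 J/K

Entropy is a state function: ΔS = nC_V ln(T₂/T₁) + nR ln(V₂/V₁), with C_V = 5R/2 = 20.79 J mol⁻¹ K⁻¹ for a diatomic ideal gas.
ΔS = 3.74 × [20.79 × ln(798/414) + 8.314 × ln(17.7/4.79)] = 91.7 J/K.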